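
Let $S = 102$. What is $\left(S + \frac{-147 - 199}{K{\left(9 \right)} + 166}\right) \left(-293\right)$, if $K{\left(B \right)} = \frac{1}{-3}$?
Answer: $- \frac{14549208}{497} \approx -29274.0$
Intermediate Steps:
$K{\left(B \right)} = - \frac{1}{3}$
$\left(S + \frac{-147 - 199}{K{\left(9 \right)} + 166}\right) \left(-293\right) = \left(102 + \frac{-147 - 199}{- \frac{1}{3} + 166}\right) \left(-293\right) = \left(102 - \frac{346}{\frac{497}{3}}\right) \left(-293\right) = \left(102 - \frac{1038}{497}\right) \left(-293\right) = \frac{49656}{497} \left(-293\right) = - \frac{14549208}{497}$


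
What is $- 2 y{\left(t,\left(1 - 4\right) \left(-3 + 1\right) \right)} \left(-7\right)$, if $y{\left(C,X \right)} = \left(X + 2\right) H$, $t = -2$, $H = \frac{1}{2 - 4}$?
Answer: $-56$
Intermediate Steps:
$H = - \frac{1}{2}$ ($H = \frac{1}{-2} = - \frac{1}{2} \approx -0.5$)
$y{\left(C,X \right)} = -1 - \frac{X}{2}$ ($y{\left(C,X \right)} = \left(X + 2\right) \left(- \frac{1}{2}\right) = \left(2 + X\right) \left(- \frac{1}{2}\right) = -1 - \frac{X}{2}$)
$- 2 y{\left(t,\left(1 - 4\right) \left(-3 + 1\right) \right)} \left(-7\right) = - 2 \left(-1 - \frac{\left(1 - 4\right) \left(-3 + 1\right)}{2}\right) \left(-7\right) = - 2 \left(-1 - \frac{\left(-3\right) \left(-2\right)}{2}\right) \left(-7\right) = - 2 \left(-1 - 3\right) \left(-7\right) = \left(-2\right) \left(-4\right) \left(-7\right) = 8 \left(-7\right) = -56$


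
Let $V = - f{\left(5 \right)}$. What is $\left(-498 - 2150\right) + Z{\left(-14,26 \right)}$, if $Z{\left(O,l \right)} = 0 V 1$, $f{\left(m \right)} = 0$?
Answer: $-2648$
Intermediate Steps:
$V = 0$ ($V = \left(-1\right) 0 = 0$)
$Z{\left(O,l \right)} = 0$ ($Z{\left(O,l \right)} = 0 \cdot 0 \cdot 1 = 0 \cdot 1 = 0$)
$\left(-498 - 2150\right) + Z{\left(-14,26 \right)} = \left(-498 - 2150\right) + 0 = -2648 + 0 = -2648$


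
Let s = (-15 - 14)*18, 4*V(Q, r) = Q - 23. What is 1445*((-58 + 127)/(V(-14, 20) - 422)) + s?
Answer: -3766/5 ≈ -753.20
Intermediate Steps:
V(Q, r) = -23/4 + Q/4 (V(Q, r) = (Q - 23)/4 = (-23 + Q)/4 = -23/4 + Q/4)
s = -522 (s = -29*18 = -522)
1445*((-58 + 127)/(V(-14, 20) - 422)) + s = 1445*((-58 + 127)/((-23/4 + (¼)*(-14)) - 422)) - 522 = 1445*(69/((-23/4 - 7/2) - 422)) - 522 = 1445*(69/(-37/4 - 422)) - 522 = 1445*(69/(-1725/4)) - 522 = 1445*(69*(-4/1725)) - 522 = 1445*(-4/25) - 522 = -1156/5 - 522 = -3766/5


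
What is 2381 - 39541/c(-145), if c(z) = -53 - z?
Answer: 179511/92 ≈ 1951.2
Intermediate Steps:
2381 - 39541/c(-145) = 2381 - 39541/(-53 - 1*(-145)) = 2381 - 39541/(-53 + 145) = 2381 - 39541/92 = 179511/92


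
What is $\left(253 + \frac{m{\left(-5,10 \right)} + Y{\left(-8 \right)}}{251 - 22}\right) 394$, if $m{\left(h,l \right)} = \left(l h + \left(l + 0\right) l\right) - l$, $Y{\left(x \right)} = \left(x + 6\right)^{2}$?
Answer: $\frac{22844514}{229} \approx 99758.0$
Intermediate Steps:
$Y{\left(x \right)} = \left(6 + x\right)^{2}$
$m{\left(h,l \right)} = l^{2} - l + h l$ ($m{\left(h,l \right)} = \left(h l + l l\right) - l = \left(h l + l^{2}\right) - l = \left(l^{2} + h l\right) - l = l^{2} - l + h l$)
$\left(253 + \frac{m{\left(-5,10 \right)} + Y{\left(-8 \right)}}{251 - 22}\right) 394 = \left(253 + \frac{10 \left(-1 - 5 + 10\right) + \left(6 - 8\right)^{2}}{251 - 22}\right) 394 = \left(253 + \frac{10 \cdot 4 + \left(-2\right)^{2}}{229}\right) 394 = \left(253 + \left(40 + 4\right) \frac{1}{229}\right) 394 = \left(253 + 44 \cdot \frac{1}{229}\right) 394 = \left(253 + \frac{44}{229}\right) 394 = \frac{57981}{229} \cdot 394 = \frac{22844514}{229}$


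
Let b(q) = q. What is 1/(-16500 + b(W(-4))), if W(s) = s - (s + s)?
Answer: -1/16496 ≈ -6.0621e-5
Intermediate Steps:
W(s) = -s (W(s) = s - 2*s = -s)
1/(-16500 + b(W(-4))) = 1/(-16500 - 1*(-4)) = 1/(-16500 + 4) = 1/(-16496) = -1/16496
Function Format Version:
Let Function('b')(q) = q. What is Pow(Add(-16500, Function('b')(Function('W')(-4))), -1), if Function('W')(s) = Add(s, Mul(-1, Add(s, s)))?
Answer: Rational(-1, 16496) ≈ -6.0621e-5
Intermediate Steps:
Function('W')(s) = Mul(-1, s) (Function('W')(s) = Add(s, Mul(-1, Mul(2, s))) = Add(s, Mul(-2, s)) = Mul(-1, s))
Pow(Add(-16500, Function('b')(Function('W')(-4))), -1) = Pow(Add(-16500, Mul(-1, -4)), -1) = Pow(Add(-16500, 4), -1) = Pow(-16496, -1) = Rational(-1, 16496)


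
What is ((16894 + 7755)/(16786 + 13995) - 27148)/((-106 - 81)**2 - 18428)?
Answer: -835617939/509148521 ≈ -1.6412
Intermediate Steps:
((16894 + 7755)/(16786 + 13995) - 27148)/((-106 - 81)**2 - 18428) = (24649/30781 - 27148)/((-187)**2 - 18428) = (24649*(1/30781) - 27148)/(34969 - 18428) = (24649/30781 - 27148)/16541 = -835617939/30781*1/16541 = -835617939/509148521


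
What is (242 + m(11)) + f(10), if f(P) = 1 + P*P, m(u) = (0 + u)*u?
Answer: 464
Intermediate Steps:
m(u) = u² (m(u) = u*u = u²)
f(P) = 1 + P²
(242 + m(11)) + f(10) = (242 + 11²) + (1 + 10²) = (242 + 121) + (1 + 100) = 363 + 101 = 464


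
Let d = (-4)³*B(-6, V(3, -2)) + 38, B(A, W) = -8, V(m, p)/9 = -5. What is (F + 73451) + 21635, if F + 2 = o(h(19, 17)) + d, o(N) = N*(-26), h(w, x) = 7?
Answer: 95452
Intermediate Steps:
V(m, p) = -45 (V(m, p) = 9*(-5) = -45)
o(N) = -26*N
d = 550 (d = (-4)³*(-8) + 38 = -64*(-8) + 38 = 512 + 38 = 550)
F = 366 (F = -2 + (-26*7 + 550) = -2 + (-182 + 550) = -2 + 368 = 366)
(F + 73451) + 21635 = (366 + 73451) + 21635 = 73817 + 21635 = 95452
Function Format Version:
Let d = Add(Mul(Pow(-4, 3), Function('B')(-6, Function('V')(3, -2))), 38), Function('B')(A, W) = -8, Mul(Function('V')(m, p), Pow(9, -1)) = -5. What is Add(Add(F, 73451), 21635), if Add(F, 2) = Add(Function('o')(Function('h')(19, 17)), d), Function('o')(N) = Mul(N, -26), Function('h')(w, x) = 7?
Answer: 95452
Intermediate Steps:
Function('V')(m, p) = -45 (Function('V')(m, p) = Mul(9, -5) = -45)
Function('o')(N) = Mul(-26, N)
d = 550 (d = Add(Mul(Pow(-4, 3), -8), 38) = Add(Mul(-64, -8), 38) = Add(512, 38) = 550)
F = 366 (F = Add(-2, Add(Mul(-26, 7), 550)) = Add(-2, Add(-182, 550)) = Add(-2, 368) = 366)
Add(Add(F, 73451), 21635) = Add(Add(366, 73451), 21635) = Add(73817, 21635) = 95452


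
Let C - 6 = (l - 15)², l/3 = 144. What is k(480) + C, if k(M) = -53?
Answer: 173842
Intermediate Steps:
l = 432 (l = 3*144 = 432)
C = 173895 (C = 6 + (432 - 15)² = 6 + 417² = 6 + 173889 = 173895)
k(480) + C = -53 + 173895 = 173842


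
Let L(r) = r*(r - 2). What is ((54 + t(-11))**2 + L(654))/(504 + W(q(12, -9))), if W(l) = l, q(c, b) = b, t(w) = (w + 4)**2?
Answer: 437017/495 ≈ 882.86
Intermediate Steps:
L(r) = r*(-2 + r)
t(w) = (4 + w)**2
((54 + t(-11))**2 + L(654))/(504 + W(q(12, -9))) = ((54 + (4 - 11)**2)**2 + 654*(-2 + 654))/(504 - 9) = ((54 + (-7)**2)**2 + 654*652)/495 = ((54 + 49)**2 + 426408)*(1/495) = (103**2 + 426408)*(1/495) = (10609 + 426408)*(1/495) = 437017*(1/495) = 437017/495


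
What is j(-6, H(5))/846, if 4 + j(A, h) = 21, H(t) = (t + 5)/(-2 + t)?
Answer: 17/846 ≈ 0.020095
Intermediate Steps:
H(t) = (5 + t)/(-2 + t)
j(A, h) = 17 (j(A, h) = -4 + 21 = 17)
j(-6, H(5))/846 = 17/846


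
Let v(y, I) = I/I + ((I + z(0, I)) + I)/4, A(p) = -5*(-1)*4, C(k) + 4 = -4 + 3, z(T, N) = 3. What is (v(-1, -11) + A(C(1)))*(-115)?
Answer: -7475/4 ≈ -1868.8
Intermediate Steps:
C(k) = -5 (C(k) = -4 + (-4 + 3) = -4 - 1 = -5)
A(p) = 20 (A(p) = 5*4 = 20)
v(y, I) = 7/4 + I/2 (v(y, I) = I/I + ((I + 3) + I)/4 = 1 + ((3 + I) + I)*(1/4) = 1 + (3 + 2*I)*(1/4) = 1 + (3/4 + I/2) = 7/4 + I/2)
(v(-1, -11) + A(C(1)))*(-115) = ((7/4 + (1/2)*(-11)) + 20)*(-115) = ((7/4 - 11/2) + 20)*(-115) = (-15/4 + 20)*(-115) = (65/4)*(-115) = -7475/4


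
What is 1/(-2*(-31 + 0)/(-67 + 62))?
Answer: -5/62 ≈ -0.080645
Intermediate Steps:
1/(-2*(-31 + 0)/(-67 + 62)) = 1/(-(-62)/(-5)) = 1/(-(-62)*(-1)/5) = 1/(-2*31/5) = 1/(-62/5) = -5/62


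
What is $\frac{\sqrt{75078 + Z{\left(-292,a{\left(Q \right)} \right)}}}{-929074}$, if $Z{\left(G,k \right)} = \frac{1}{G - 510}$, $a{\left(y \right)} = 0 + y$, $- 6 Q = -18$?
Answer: $- \frac{\sqrt{48290469110}}{745117348} \approx -0.00029492$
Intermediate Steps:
$Q = 3$ ($Q = \left(- \frac{1}{6}\right) \left(-18\right) = 3$)
$a{\left(y \right)} = y$
$Z{\left(G,k \right)} = \frac{1}{-510 + G}$
$\frac{\sqrt{75078 + Z{\left(-292,a{\left(Q \right)} \right)}}}{-929074} = \frac{\sqrt{75078 + \frac{1}{-510 - 292}}}{-929074} = \sqrt{75078 + \frac{1}{-802}} \left(- \frac{1}{929074}\right) = \sqrt{75078 - \frac{1}{802}} \left(- \frac{1}{929074}\right) = \sqrt{\frac{60212555}{802}} \left(- \frac{1}{929074}\right) = \frac{\sqrt{48290469110}}{802} \left(- \frac{1}{929074}\right) = - \frac{\sqrt{48290469110}}{745117348}$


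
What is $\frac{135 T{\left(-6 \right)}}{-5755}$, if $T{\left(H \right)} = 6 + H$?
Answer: $0$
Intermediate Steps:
$\frac{135 T{\left(-6 \right)}}{-5755} = \frac{135 \left(6 - 6\right)}{-5755} = 135 \cdot 0 \left(- \frac{1}{5755}\right) = 0 \left(- \frac{1}{5755}\right) = 0$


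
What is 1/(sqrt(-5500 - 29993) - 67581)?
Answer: -22527/1522409018 - I*sqrt(35493)/4567227054 ≈ -1.4797e-5 - 4.125e-8*I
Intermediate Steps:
1/(sqrt(-5500 - 29993) - 67581) = 1/(sqrt(-35493) - 67581) = 1/(I*sqrt(35493) - 67581) = 1/(-67581 + I*sqrt(35493))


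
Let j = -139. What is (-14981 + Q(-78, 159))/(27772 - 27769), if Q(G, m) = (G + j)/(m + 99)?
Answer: -3865315/774 ≈ -4993.9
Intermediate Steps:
Q(G, m) = (-139 + G)/(99 + m) (Q(G, m) = (G - 139)/(m + 99) = (-139 + G)/(99 + m))
(-14981 + Q(-78, 159))/(27772 - 27769) = (-14981 + (-139 - 78)/(99 + 159))/(27772 - 27769) = (-14981 - 217/258)/3 = (-14981 + (1/258)*(-217))*(⅓) = (-14981 - 217/258)*(⅓) = -3865315/258*⅓ = -3865315/774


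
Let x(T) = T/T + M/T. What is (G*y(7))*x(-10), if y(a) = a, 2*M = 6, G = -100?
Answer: -490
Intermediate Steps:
M = 3 (M = (½)*6 = 3)
x(T) = 1 + 3/T (x(T) = T/T + 3/T = 1 + 3/T)
(G*y(7))*x(-10) = (-100*7)*((3 - 10)/(-10)) = -(-70)*(-7) = -700*7/10 = -490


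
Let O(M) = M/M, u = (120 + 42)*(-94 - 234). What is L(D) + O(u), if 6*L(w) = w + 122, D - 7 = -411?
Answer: -46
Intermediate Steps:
D = -404 (D = 7 - 411 = -404)
u = -53136 (u = 162*(-328) = -53136)
O(M) = 1
L(w) = 61/3 + w/6 (L(w) = (w + 122)/6 = (122 + w)/6 = 61/3 + w/6)
L(D) + O(u) = (61/3 + (⅙)*(-404)) + 1 = (61/3 - 202/3) + 1 = -47 + 1 = -46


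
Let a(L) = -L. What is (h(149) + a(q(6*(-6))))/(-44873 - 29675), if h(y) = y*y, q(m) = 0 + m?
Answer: -22237/74548 ≈ -0.29829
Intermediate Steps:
q(m) = m
h(y) = y²
(h(149) + a(q(6*(-6))))/(-44873 - 29675) = (149² - 6*(-6))/(-44873 - 29675) = (22201 - 1*(-36))/(-74548) = (22201 + 36)*(-1/74548) = 22237*(-1/74548) = -22237/74548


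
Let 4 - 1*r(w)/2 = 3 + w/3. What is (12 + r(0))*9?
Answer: 126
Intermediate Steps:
r(w) = 2 - 2*w/3 (r(w) = 8 - 2*(3 + w/3) = 8 + (-6 - 2*w/3) = 2 - 2*w/3)
(12 + r(0))*9 = (12 + (2 - ⅔*0))*9 = (12 + (2 + 0))*9 = (12 + 2)*9 = 14*9 = 126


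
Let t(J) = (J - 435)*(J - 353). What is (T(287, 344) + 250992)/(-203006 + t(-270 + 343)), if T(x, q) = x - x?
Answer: -13944/5647 ≈ -2.4693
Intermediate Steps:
T(x, q) = 0
t(J) = (-435 + J)*(-353 + J)
(T(287, 344) + 250992)/(-203006 + t(-270 + 343)) = (0 + 250992)/(-203006 + (153555 + (-270 + 343)**2 - 788*(-270 + 343))) = 250992/(-203006 + (153555 + 73**2 - 788*73)) = 250992/(-203006 + (153555 + 5329 - 57524)) = 250992/(-203006 + 101360) = 250992/(-101646) = 250992*(-1/101646) = -13944/5647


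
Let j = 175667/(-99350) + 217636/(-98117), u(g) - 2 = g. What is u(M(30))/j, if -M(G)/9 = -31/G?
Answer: -110151540635/38858055639 ≈ -2.8347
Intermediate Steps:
M(G) = 279/G (M(G) = -(-279)/G = 279/G)
u(g) = 2 + g
j = -38858055639/9747923950 (j = 175667*(-1/99350) + 217636*(-1/98117) = -175667/99350 - 217636/98117 = -38858055639/9747923950 ≈ -3.9863)
u(M(30))/j = (2 + 279/30)/(-38858055639/9747923950) = (2 + 279*(1/30))*(-9747923950/38858055639) = (2 + 93/10)*(-9747923950/38858055639) = (113/10)*(-9747923950/38858055639) = -110151540635/38858055639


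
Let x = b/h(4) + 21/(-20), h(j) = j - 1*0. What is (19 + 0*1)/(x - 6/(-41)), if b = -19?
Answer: -205/61 ≈ -3.3607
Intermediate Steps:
h(j) = j (h(j) = j + 0 = j)
x = -29/5 (x = -19/4 + 21/(-20) = -19*¼ + 21*(-1/20) = -19/4 - 21/20 = -29/5 ≈ -5.8000)
(19 + 0*1)/(x - 6/(-41)) = (19 + 0*1)/(-29/5 - 6/(-41)) = (19 + 0)/(-29/5 - 6*(-1/41)) = 19/(-29/5 + 6/41) = 19/(-1159/205) = -205/1159*19 = -205/61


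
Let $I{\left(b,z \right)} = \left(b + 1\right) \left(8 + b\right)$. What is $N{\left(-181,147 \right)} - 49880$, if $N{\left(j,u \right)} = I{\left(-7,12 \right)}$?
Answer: $-49886$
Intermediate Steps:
$I{\left(b,z \right)} = \left(1 + b\right) \left(8 + b\right)$
$N{\left(j,u \right)} = -6$ ($N{\left(j,u \right)} = 8 + \left(-7\right)^{2} + 9 \left(-7\right) = 8 + 49 - 63 = -6$)
$N{\left(-181,147 \right)} - 49880 = -6 - 49880 = -49886$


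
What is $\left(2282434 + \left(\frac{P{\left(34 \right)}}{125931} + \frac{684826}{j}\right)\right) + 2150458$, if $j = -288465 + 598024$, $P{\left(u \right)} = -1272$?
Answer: $\frac{57602614872927542}{12994358143} \approx 4.4329 \cdot 10^{6}$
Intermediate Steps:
$j = 309559$
$\left(2282434 + \left(\frac{P{\left(34 \right)}}{125931} + \frac{684826}{j}\right)\right) + 2150458 = \left(2282434 + \left(- \frac{1272}{125931} + \frac{684826}{309559}\right)\right) + 2150458 = \left(2282434 + \left(\left(-1272\right) \frac{1}{125931} + 684826 \cdot \frac{1}{309559}\right)\right) + 2150458 = \left(2282434 + \left(- \frac{424}{41977} + \frac{684826}{309559}\right)\right) + 2150458 = \left(2282434 + \frac{28615687986}{12994358143}\right) + 2150458 = \frac{29658793449448048}{12994358143} + 2150458 = \frac{57602614872927542}{12994358143}$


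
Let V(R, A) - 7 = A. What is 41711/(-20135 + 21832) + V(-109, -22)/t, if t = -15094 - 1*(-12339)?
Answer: 22987852/935047 ≈ 24.585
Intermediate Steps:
t = -2755 (t = -15094 + 12339 = -2755)
V(R, A) = 7 + A
41711/(-20135 + 21832) + V(-109, -22)/t = 41711/(-20135 + 21832) + (7 - 22)/(-2755) = 41711/1697 - 15*(-1/2755) = 41711*(1/1697) + 3/551 = 41711/1697 + 3/551 = 22987852/935047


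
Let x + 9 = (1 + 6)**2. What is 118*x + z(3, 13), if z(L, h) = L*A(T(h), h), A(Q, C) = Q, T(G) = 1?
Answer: 4723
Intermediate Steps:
z(L, h) = L (z(L, h) = L*1 = L)
x = 40 (x = -9 + (1 + 6)**2 = -9 + 7**2 = -9 + 49 = 40)
118*x + z(3, 13) = 118*40 + 3 = 4720 + 3 = 4723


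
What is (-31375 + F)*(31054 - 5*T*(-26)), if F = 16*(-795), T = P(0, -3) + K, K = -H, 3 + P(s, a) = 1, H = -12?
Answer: -1426649630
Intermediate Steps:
P(s, a) = -2 (P(s, a) = -3 + 1 = -2)
K = 12 (K = -1*(-12) = 12)
T = 10 (T = -2 + 12 = 10)
F = -12720
(-31375 + F)*(31054 - 5*T*(-26)) = (-31375 - 12720)*(31054 - 5*10*(-26)) = -44095*(31054 - 50*(-26)) = -44095*(31054 + 1300) = -44095*32354 = -1426649630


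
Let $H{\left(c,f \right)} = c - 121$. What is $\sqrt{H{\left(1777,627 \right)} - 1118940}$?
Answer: $2 i \sqrt{279321} \approx 1057.0 i$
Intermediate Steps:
$H{\left(c,f \right)} = -121 + c$
$\sqrt{H{\left(1777,627 \right)} - 1118940} = \sqrt{\left(-121 + 1777\right) - 1118940} = \sqrt{1656 - 1118940} = \sqrt{-1117284} = 2 i \sqrt{279321}$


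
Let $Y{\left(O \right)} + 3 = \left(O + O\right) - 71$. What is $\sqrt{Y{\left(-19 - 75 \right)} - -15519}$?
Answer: $\sqrt{15257} \approx 123.52$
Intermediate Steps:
$Y{\left(O \right)} = -74 + 2 O$ ($Y{\left(O \right)} = -3 + \left(\left(O + O\right) - 71\right) = -3 + \left(2 O - 71\right) = -3 + \left(-71 + 2 O\right) = -74 + 2 O$)
$\sqrt{Y{\left(-19 - 75 \right)} - -15519} = \sqrt{\left(-74 + 2 \left(-19 - 75\right)\right) - -15519} = \sqrt{\left(-74 + 2 \left(-19 - 75\right)\right) + \left(-5200 + 20719\right)} = \sqrt{\left(-74 + 2 \left(-94\right)\right) + 15519} = \sqrt{\left(-74 - 188\right) + 15519} = \sqrt{-262 + 15519} = \sqrt{15257}$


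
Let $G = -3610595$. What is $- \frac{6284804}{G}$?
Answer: $\frac{6284804}{3610595} \approx 1.7407$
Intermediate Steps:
$- \frac{6284804}{G} = - \frac{6284804}{-3610595} = \left(-6284804\right) \left(- \frac{1}{3610595}\right) = \frac{6284804}{3610595}$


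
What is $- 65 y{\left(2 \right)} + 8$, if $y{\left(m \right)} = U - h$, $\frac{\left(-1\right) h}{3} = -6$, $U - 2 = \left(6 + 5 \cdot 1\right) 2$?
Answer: $-382$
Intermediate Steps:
$U = 24$ ($U = 2 + \left(6 + 5 \cdot 1\right) 2 = 2 + \left(6 + 5\right) 2 = 2 + 11 \cdot 2 = 2 + 22 = 24$)
$h = 18$ ($h = \left(-3\right) \left(-6\right) = 18$)
$y{\left(m \right)} = 6$ ($y{\left(m \right)} = 24 - 18 = 6$)
$- 65 y{\left(2 \right)} + 8 = \left(-65\right) 6 + 8 = -390 + 8 = -382$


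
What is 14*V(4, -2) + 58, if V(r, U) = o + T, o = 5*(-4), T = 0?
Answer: -222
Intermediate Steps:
o = -20
V(r, U) = -20 (V(r, U) = -20 + 0 = -20)
14*V(4, -2) + 58 = 14*(-20) + 58 = -280 + 58 = -222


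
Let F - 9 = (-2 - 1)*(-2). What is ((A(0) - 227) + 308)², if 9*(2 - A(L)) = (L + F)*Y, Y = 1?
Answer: 59536/9 ≈ 6615.1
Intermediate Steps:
F = 15 (F = 9 + (-2 - 1)*(-2) = 9 - 3*(-2) = 9 + 6 = 15)
A(L) = ⅓ - L/9 (A(L) = 2 - (L + 15)/9 = 2 - (15 + L)/9 = 2 + (-5/3 - L/9) = ⅓ - L/9)
((A(0) - 227) + 308)² = (((⅓ - ⅑*0) - 227) + 308)² = (((⅓ + 0) - 227) + 308)² = ((⅓ - 227) + 308)² = (-680/3 + 308)² = (244/3)² = 59536/9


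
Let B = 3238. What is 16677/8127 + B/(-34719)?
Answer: 6823377/3483473 ≈ 1.9588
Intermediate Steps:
16677/8127 + B/(-34719) = 16677/8127 + 3238/(-34719) = 16677*(1/8127) + 3238*(-1/34719) = 1853/903 - 3238/34719 = 6823377/3483473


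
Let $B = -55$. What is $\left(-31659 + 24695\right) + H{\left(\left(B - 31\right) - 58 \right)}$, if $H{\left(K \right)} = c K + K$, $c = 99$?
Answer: $-21364$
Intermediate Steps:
$H{\left(K \right)} = 100 K$ ($H{\left(K \right)} = 99 K + K = 100 K$)
$\left(-31659 + 24695\right) + H{\left(\left(B - 31\right) - 58 \right)} = \left(-31659 + 24695\right) + 100 \left(\left(-55 - 31\right) - 58\right) = -6964 + 100 \left(-86 - 58\right) = -6964 + 100 \left(-144\right) = -6964 - 14400 = -21364$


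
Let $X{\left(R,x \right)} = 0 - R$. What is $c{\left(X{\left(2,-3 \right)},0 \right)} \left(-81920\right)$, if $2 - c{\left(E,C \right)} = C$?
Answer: $-163840$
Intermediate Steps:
$X{\left(R,x \right)} = - R$
$c{\left(E,C \right)} = 2 - C$
$c{\left(X{\left(2,-3 \right)},0 \right)} \left(-81920\right) = \left(2 - 0\right) \left(-81920\right) = \left(2 + 0\right) \left(-81920\right) = 2 \left(-81920\right) = -163840$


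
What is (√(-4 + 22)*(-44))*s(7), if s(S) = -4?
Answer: 528*√2 ≈ 746.71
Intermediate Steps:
(√(-4 + 22)*(-44))*s(7) = (√(-4 + 22)*(-44))*(-4) = (√18*(-44))*(-4) = ((3*√2)*(-44))*(-4) = -132*√2*(-4) = 528*√2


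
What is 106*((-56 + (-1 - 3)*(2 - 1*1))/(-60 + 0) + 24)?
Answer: 2650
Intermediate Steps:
106*((-56 + (-1 - 3)*(2 - 1*1))/(-60 + 0) + 24) = 106*((-56 - 4*(2 - 1))/(-60) + 24) = 106*((-56 - 4*1)*(-1/60) + 24) = 106*((-56 - 4)*(-1/60) + 24) = 106*(-60*(-1/60) + 24) = 106*(1 + 24) = 106*25 = 2650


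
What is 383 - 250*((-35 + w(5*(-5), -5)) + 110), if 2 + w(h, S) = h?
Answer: -11617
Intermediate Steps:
w(h, S) = -2 + h
383 - 250*((-35 + w(5*(-5), -5)) + 110) = 383 - 250*((-35 + (-2 + 5*(-5))) + 110) = 383 - 250*((-35 + (-2 - 25)) + 110) = 383 - 250*((-35 - 27) + 110) = 383 - 250*(-62 + 110) = 383 - 250*48 = 383 - 12000 = -11617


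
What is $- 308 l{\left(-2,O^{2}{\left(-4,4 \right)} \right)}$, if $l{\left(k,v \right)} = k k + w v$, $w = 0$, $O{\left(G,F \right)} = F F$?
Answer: $-1232$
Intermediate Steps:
$O{\left(G,F \right)} = F^{2}$
$l{\left(k,v \right)} = k^{2}$ ($l{\left(k,v \right)} = k k + 0 v = k^{2} + 0 = k^{2}$)
$- 308 l{\left(-2,O^{2}{\left(-4,4 \right)} \right)} = - 308 \left(-2\right)^{2} = \left(-308\right) 4 = -1232$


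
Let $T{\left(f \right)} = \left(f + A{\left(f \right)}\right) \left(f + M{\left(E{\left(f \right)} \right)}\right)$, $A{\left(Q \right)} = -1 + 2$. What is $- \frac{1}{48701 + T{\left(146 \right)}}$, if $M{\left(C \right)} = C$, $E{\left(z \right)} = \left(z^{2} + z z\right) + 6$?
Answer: $- \frac{1}{6337949} \approx -1.5778 \cdot 10^{-7}$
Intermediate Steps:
$E{\left(z \right)} = 6 + 2 z^{2}$ ($E{\left(z \right)} = \left(z^{2} + z^{2}\right) + 6 = 2 z^{2} + 6 = 6 + 2 z^{2}$)
$A{\left(Q \right)} = 1$
$T{\left(f \right)} = \left(1 + f\right) \left(6 + f + 2 f^{2}\right)$ ($T{\left(f \right)} = \left(f + 1\right) \left(f + \left(6 + 2 f^{2}\right)\right) = \left(1 + f\right) \left(6 + f + 2 f^{2}\right)$)
$- \frac{1}{48701 + T{\left(146 \right)}} = - \frac{1}{48701 + \left(6 + 2 \cdot 146^{3} + 3 \cdot 146^{2} + 7 \cdot 146\right)} = - \frac{1}{48701 + \left(6 + 2 \cdot 3112136 + 3 \cdot 21316 + 1022\right)} = - \frac{1}{48701 + \left(6 + 6224272 + 63948 + 1022\right)} = - \frac{1}{48701 + 6289248} = - \frac{1}{6337949}$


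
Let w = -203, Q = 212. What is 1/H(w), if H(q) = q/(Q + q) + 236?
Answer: 9/1921 ≈ 0.0046851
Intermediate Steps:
H(q) = 236 + q/(212 + q) (H(q) = q/(212 + q) + 236 = 236 + q/(212 + q))
1/H(w) = 1/((50032 + 237*(-203))/(212 - 203)) = 1/((50032 - 48111)/9) = 1/((1/9)*1921) = 1/(1921/9) = 9/1921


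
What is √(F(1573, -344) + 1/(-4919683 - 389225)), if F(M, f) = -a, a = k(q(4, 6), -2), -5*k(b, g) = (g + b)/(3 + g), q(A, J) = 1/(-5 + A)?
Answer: 13*I*√625395998535/13272270 ≈ 0.7746*I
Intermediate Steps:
k(b, g) = -(b + g)/(5*(3 + g)) (k(b, g) = -(g + b)/(5*(3 + g)) = -(b + g)/(5*(3 + g)))
a = ⅗ (a = (-1/(-5 + 4) - 1*(-2))/(5*(3 - 2)) = (⅕)*(-1/(-1) + 2)/1 = (⅕)*1*(-1*(-1) + 2) = (⅕)*1*(1 + 2) = (⅕)*1*3 = ⅗ ≈ 0.60000)
F(M, f) = -⅗ (F(M, f) = -1*⅗ = -⅗)
√(F(1573, -344) + 1/(-4919683 - 389225)) = √(-⅗ + 1/(-4919683 - 389225)) = √(-⅗ + 1/(-5308908)) = √(-⅗ - 1/5308908) = √(-15926729/26544540) = 13*I*√625395998535/13272270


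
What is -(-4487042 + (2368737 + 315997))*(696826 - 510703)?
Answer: 335450971884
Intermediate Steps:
-(-4487042 + (2368737 + 315997))*(696826 - 510703) = -(-4487042 + 2684734)*186123 = -(-1802308)*186123 = -1*(-335450971884) = 335450971884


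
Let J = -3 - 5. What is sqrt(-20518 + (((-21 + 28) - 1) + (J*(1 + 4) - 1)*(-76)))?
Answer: 2*I*sqrt(4349) ≈ 131.89*I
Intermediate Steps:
J = -8
sqrt(-20518 + (((-21 + 28) - 1) + (J*(1 + 4) - 1)*(-76))) = sqrt(-20518 + (((-21 + 28) - 1) + (-8*(1 + 4) - 1)*(-76))) = sqrt(-20518 + ((7 - 1) + (-8*5 - 1)*(-76))) = sqrt(-20518 + (6 + (-40 - 1)*(-76))) = sqrt(-20518 + (6 - 41*(-76))) = sqrt(-20518 + (6 + 3116)) = sqrt(-20518 + 3122) = sqrt(-17396) = 2*I*sqrt(4349)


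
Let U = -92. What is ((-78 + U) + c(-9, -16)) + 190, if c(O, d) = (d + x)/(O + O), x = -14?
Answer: 65/3 ≈ 21.667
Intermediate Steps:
c(O, d) = (-14 + d)/(2*O) (c(O, d) = (d - 14)/(O + O) = (-14 + d)/((2*O)) = (-14 + d)*(1/(2*O)) = (-14 + d)/(2*O))
((-78 + U) + c(-9, -16)) + 190 = ((-78 - 92) + (½)*(-14 - 16)/(-9)) + 190 = (-170 + (½)*(-⅑)*(-30)) + 190 = (-170 + 5/3) + 190 = -505/3 + 190 = 65/3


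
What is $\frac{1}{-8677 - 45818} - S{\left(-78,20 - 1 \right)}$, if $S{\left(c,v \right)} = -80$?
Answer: $\frac{4359599}{54495} \approx 80.0$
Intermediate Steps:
$\frac{1}{-8677 - 45818} - S{\left(-78,20 - 1 \right)} = \frac{1}{-8677 - 45818} - -80 = \frac{1}{-54495} + 80 = - \frac{1}{54495} + 80 = \frac{4359599}{54495}$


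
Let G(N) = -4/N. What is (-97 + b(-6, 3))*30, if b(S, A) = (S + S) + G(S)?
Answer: -3250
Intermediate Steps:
b(S, A) = -4/S + 2*S (b(S, A) = (S + S) - 4/S = 2*S - 4/S = -4/S + 2*S)
(-97 + b(-6, 3))*30 = (-97 + (-4/(-6) + 2*(-6)))*30 = (-97 + (-4*(-⅙) - 12))*30 = (-97 + (⅔ - 12))*30 = (-97 - 34/3)*30 = -325/3*30 = -3250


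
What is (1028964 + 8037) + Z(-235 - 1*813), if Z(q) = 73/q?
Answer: 1086776975/1048 ≈ 1.0370e+6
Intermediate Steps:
(1028964 + 8037) + Z(-235 - 1*813) = (1028964 + 8037) + 73/(-235 - 1*813) = 1037001 + 73/(-235 - 813) = 1037001 + 73/(-1048) = 1037001 + 73*(-1/1048) = 1037001 - 73/1048 = 1086776975/1048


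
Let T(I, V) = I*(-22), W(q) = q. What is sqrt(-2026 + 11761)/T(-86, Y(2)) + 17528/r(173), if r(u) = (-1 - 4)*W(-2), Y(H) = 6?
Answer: 8764/5 + sqrt(9735)/1892 ≈ 1752.9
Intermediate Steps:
T(I, V) = -22*I
r(u) = 10 (r(u) = (-1 - 4)*(-2) = -5*(-2) = 10)
sqrt(-2026 + 11761)/T(-86, Y(2)) + 17528/r(173) = sqrt(-2026 + 11761)/((-22*(-86))) + 17528/10 = sqrt(9735)/1892 + 17528*(1/10) = sqrt(9735)*(1/1892) + 8764/5 = sqrt(9735)/1892 + 8764/5 = 8764/5 + sqrt(9735)/1892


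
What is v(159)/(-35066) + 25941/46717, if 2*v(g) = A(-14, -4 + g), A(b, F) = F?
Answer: 1812053077/3276356644 ≈ 0.55307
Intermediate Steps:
v(g) = -2 + g/2 (v(g) = (-4 + g)/2 = -2 + g/2)
v(159)/(-35066) + 25941/46717 = (-2 + (½)*159)/(-35066) + 25941/46717 = (-2 + 159/2)*(-1/35066) + 25941*(1/46717) = (155/2)*(-1/35066) + 25941/46717 = -155/70132 + 25941/46717 = 1812053077/3276356644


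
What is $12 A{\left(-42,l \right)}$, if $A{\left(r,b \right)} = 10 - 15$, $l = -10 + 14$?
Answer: $-60$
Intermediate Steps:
$l = 4$
$A{\left(r,b \right)} = -5$ ($A{\left(r,b \right)} = 10 - 15 = -5$)
$12 A{\left(-42,l \right)} = 12 \left(-5\right) = -60$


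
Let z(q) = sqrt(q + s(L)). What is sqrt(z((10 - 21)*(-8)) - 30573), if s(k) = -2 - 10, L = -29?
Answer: sqrt(-30573 + 2*sqrt(19)) ≈ 174.83*I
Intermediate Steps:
s(k) = -12
z(q) = sqrt(-12 + q) (z(q) = sqrt(q - 12) = sqrt(-12 + q))
sqrt(z((10 - 21)*(-8)) - 30573) = sqrt(sqrt(-12 + (10 - 21)*(-8)) - 30573) = sqrt(sqrt(-12 - 11*(-8)) - 30573) = sqrt(sqrt(-12 + 88) - 30573) = sqrt(sqrt(76) - 30573) = sqrt(2*sqrt(19) - 30573) = sqrt(-30573 + 2*sqrt(19))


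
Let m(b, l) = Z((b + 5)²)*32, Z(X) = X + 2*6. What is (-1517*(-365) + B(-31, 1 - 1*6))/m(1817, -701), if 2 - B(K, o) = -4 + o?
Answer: 138429/26557568 ≈ 0.0052124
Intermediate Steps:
Z(X) = 12 + X (Z(X) = X + 12 = 12 + X)
m(b, l) = 384 + 32*(5 + b)² (m(b, l) = (12 + (b + 5)²)*32 = (12 + (5 + b)²)*32 = 384 + 32*(5 + b)²)
B(K, o) = 6 - o (B(K, o) = 2 - (-4 + o) = 2 + (4 - o) = 6 - o)
(-1517*(-365) + B(-31, 1 - 1*6))/m(1817, -701) = (-1517*(-365) + (6 - (1 - 1*6)))/(384 + 32*(5 + 1817)²) = (553705 + (6 - (1 - 6)))/(384 + 32*1822²) = (553705 + (6 - 1*(-5)))/(384 + 32*3319684) = (553705 + (6 + 5))/(384 + 106229888) = (553705 + 11)/106230272 = 553716*(1/106230272) = 138429/26557568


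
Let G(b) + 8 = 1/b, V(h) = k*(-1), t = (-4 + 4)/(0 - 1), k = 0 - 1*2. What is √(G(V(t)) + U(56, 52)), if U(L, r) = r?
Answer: √178/2 ≈ 6.6708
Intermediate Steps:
k = -2 (k = 0 - 2 = -2)
t = 0 (t = 0/(-1) = 0*(-1) = 0)
V(h) = 2 (V(h) = -2*(-1) = 2)
G(b) = -8 + 1/b
√(G(V(t)) + U(56, 52)) = √((-8 + 1/2) + 52) = √((-8 + ½) + 52) = √(-15/2 + 52) = √(89/2) = √178/2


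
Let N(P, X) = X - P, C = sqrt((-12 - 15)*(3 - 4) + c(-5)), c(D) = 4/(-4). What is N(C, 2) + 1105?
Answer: 1107 - sqrt(26) ≈ 1101.9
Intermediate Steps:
c(D) = -1 (c(D) = 4*(-1/4) = -1)
C = sqrt(26) (C = sqrt((-12 - 15)*(3 - 4) - 1) = sqrt(-27*(-1) - 1) = sqrt(27 - 1) = sqrt(26) ≈ 5.0990)
N(C, 2) + 1105 = (2 - sqrt(26)) + 1105 = 1107 - sqrt(26)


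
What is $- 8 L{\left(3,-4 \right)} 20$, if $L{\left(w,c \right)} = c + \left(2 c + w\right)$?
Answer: $1440$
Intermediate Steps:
$L{\left(w,c \right)} = w + 3 c$ ($L{\left(w,c \right)} = c + \left(w + 2 c\right) = w + 3 c$)
$- 8 L{\left(3,-4 \right)} 20 = - 8 \left(3 + 3 \left(-4\right)\right) 20 = - 8 \left(3 - 12\right) 20 = \left(-8\right) \left(-9\right) 20 = 72 \cdot 20 = 1440$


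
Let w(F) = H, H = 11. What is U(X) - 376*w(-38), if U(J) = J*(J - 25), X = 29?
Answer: -4020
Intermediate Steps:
w(F) = 11
U(J) = J*(-25 + J)
U(X) - 376*w(-38) = 29*(-25 + 29) - 376*11 = 29*4 - 4136 = 116 - 4136 = -4020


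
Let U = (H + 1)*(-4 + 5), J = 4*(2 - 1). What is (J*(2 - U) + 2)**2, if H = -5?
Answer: 676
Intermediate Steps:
J = 4 (J = 4*1 = 4)
U = -4 (U = (-5 + 1)*(-4 + 5) = -4*1 = -4)
(J*(2 - U) + 2)**2 = (4*(2 - 1*(-4)) + 2)**2 = (4*(2 + 4) + 2)**2 = (4*6 + 2)**2 = (24 + 2)**2 = 26**2 = 676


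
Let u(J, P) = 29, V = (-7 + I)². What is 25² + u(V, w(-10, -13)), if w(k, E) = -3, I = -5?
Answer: 654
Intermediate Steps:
V = 144 (V = (-7 - 5)² = (-12)² = 144)
25² + u(V, w(-10, -13)) = 25² + 29 = 625 + 29 = 654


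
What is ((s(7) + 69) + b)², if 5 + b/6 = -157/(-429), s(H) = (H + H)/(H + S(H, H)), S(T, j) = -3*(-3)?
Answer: 2316400641/1308736 ≈ 1770.0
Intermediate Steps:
S(T, j) = 9
s(H) = 2*H/(9 + H) (s(H) = (H + H)/(H + 9) = (2*H)/(9 + H) = 2*H/(9 + H))
b = -3976/143 (b = -30 + 6*(-157/(-429)) = -30 + 6*(-157*(-1/429)) = -30 + 6*(157/429) = -30 + 314/143 = -3976/143 ≈ -27.804)
((s(7) + 69) + b)² = ((2*7/(9 + 7) + 69) - 3976/143)² = ((2*7/16 + 69) - 3976/143)² = ((2*7*(1/16) + 69) - 3976/143)² = ((7/8 + 69) - 3976/143)² = (559/8 - 3976/143)² = (48129/1144)² = 2316400641/1308736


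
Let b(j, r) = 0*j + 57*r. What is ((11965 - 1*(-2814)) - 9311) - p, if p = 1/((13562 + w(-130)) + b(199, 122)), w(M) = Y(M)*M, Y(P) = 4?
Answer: 109338127/19996 ≈ 5468.0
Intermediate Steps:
b(j, r) = 57*r (b(j, r) = 0 + 57*r = 57*r)
w(M) = 4*M
p = 1/19996 (p = 1/((13562 + 4*(-130)) + 57*122) = 1/((13562 - 520) + 6954) = 1/(13042 + 6954) = 1/19996 ≈ 5.0010e-5)
((11965 - 1*(-2814)) - 9311) - p = ((11965 - 1*(-2814)) - 9311) - 1*1/19996 = ((11965 + 2814) - 9311) - 1/19996 = (14779 - 9311) - 1/19996 = 5468 - 1/19996 = 109338127/19996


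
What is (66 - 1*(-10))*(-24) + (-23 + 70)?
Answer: -1777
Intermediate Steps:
(66 - 1*(-10))*(-24) + (-23 + 70) = (66 + 10)*(-24) + 47 = 76*(-24) + 47 = -1824 + 47 = -1777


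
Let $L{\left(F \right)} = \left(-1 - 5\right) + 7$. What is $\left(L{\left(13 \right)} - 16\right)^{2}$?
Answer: $225$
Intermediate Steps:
$L{\left(F \right)} = 1$ ($L{\left(F \right)} = -6 + 7 = 1$)
$\left(L{\left(13 \right)} - 16\right)^{2} = \left(1 - 16\right)^{2} = \left(-15\right)^{2} = 225$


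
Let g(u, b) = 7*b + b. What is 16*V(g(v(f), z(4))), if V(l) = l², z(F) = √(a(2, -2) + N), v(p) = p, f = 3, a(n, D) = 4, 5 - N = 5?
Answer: 4096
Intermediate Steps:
N = 0 (N = 5 - 1*5 = 5 - 5 = 0)
z(F) = 2 (z(F) = √(4 + 0) = √4 = 2)
g(u, b) = 8*b
16*V(g(v(f), z(4))) = 16*(8*2)² = 16*16² = 16*256 = 4096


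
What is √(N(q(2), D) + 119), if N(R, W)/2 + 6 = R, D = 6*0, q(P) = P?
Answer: √111 ≈ 10.536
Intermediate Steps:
D = 0
N(R, W) = -12 + 2*R
√(N(q(2), D) + 119) = √((-12 + 2*2) + 119) = √((-12 + 4) + 119) = √(-8 + 119) = √111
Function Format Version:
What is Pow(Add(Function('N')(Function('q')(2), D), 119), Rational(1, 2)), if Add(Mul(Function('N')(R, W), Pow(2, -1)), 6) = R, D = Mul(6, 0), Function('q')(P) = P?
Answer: Pow(111, Rational(1, 2)) ≈ 10.536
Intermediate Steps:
D = 0
Function('N')(R, W) = Add(-12, Mul(2, R))
Pow(Add(Function('N')(Function('q')(2), D), 119), Rational(1, 2)) = Pow(Add(Add(-12, Mul(2, 2)), 119), Rational(1, 2)) = Pow(Add(Add(-12, 4), 119), Rational(1, 2)) = Pow(Add(-8, 119), Rational(1, 2)) = Pow(111, Rational(1, 2))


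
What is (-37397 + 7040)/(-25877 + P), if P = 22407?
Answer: 30357/3470 ≈ 8.7484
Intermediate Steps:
(-37397 + 7040)/(-25877 + P) = (-37397 + 7040)/(-25877 + 22407) = -30357/(-3470) = -30357*(-1/3470) = 30357/3470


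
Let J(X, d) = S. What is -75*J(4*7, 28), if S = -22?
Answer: 1650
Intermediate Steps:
J(X, d) = -22
-75*J(4*7, 28) = -75*(-22) = 1650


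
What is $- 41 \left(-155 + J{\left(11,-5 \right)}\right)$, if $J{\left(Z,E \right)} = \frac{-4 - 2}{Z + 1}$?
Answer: $\frac{12751}{2} \approx 6375.5$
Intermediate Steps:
$J{\left(Z,E \right)} = - \frac{6}{1 + Z}$
$- 41 \left(-155 + J{\left(11,-5 \right)}\right) = - 41 \left(-155 - \frac{6}{1 + 11}\right) = - 41 \left(-155 - \frac{6}{12}\right) = - 41 \left(-155 - \frac{1}{2}\right) = \left(-41\right) \left(- \frac{311}{2}\right) = \frac{12751}{2}$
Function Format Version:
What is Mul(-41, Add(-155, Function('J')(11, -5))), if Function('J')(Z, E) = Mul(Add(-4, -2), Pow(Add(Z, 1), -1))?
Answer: Rational(12751, 2) ≈ 6375.5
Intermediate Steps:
Function('J')(Z, E) = Mul(-6, Pow(Add(1, Z), -1))
Mul(-41, Add(-155, Function('J')(11, -5))) = Mul(-41, Add(-155, Mul(-6, Pow(Add(1, 11), -1)))) = Mul(-41, Add(-155, Mul(-6, Pow(12, -1)))) = Mul(-41, Add(-155, Mul(-6, Rational(1, 12)))) = Mul(-41, Add(-155, Rational(-1, 2))) = Mul(-41, Rational(-311, 2)) = Rational(12751, 2)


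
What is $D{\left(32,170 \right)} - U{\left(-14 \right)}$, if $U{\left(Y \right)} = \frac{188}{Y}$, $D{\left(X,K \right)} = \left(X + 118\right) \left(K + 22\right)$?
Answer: $\frac{201694}{7} \approx 28813.0$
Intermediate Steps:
$D{\left(X,K \right)} = \left(22 + K\right) \left(118 + X\right)$ ($D{\left(X,K \right)} = \left(118 + X\right) \left(22 + K\right) = \left(22 + K\right) \left(118 + X\right)$)
$D{\left(32,170 \right)} - U{\left(-14 \right)} = \left(2596 + 22 \cdot 32 + 118 \cdot 170 + 170 \cdot 32\right) - \frac{188}{-14} = \left(2596 + 704 + 20060 + 5440\right) - 188 \left(- \frac{1}{14}\right) = 28800 - - \frac{94}{7} = 28800 + \frac{94}{7} = \frac{201694}{7}$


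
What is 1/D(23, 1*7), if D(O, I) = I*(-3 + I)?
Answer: 1/28 ≈ 0.035714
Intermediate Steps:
1/D(23, 1*7) = 1/((1*7)*(-3 + 1*7)) = 1/(7*(-3 + 7)) = 1/(7*4) = 1/28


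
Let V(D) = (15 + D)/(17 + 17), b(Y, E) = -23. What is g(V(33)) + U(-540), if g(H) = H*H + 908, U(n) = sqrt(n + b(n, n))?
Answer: 262988/289 + I*sqrt(563) ≈ 909.99 + 23.728*I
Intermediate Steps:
V(D) = 15/34 + D/34 (V(D) = (15 + D)/34 = (15 + D)*(1/34) = 15/34 + D/34)
U(n) = sqrt(-23 + n) (U(n) = sqrt(n - 23) = sqrt(-23 + n))
g(H) = 908 + H**2 (g(H) = H**2 + 908 = 908 + H**2)
g(V(33)) + U(-540) = (908 + (15/34 + (1/34)*33)**2) + sqrt(-23 - 540) = (908 + (15/34 + 33/34)**2) + sqrt(-563) = (908 + (24/17)**2) + I*sqrt(563) = (908 + 576/289) + I*sqrt(563) = 262988/289 + I*sqrt(563)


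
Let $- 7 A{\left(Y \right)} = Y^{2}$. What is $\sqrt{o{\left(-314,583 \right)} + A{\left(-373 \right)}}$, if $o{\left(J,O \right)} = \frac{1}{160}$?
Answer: $\frac{i \sqrt{1558244310}}{280} \approx 140.98 i$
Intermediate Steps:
$A{\left(Y \right)} = - \frac{Y^{2}}{7}$
$o{\left(J,O \right)} = \frac{1}{160}$
$\sqrt{o{\left(-314,583 \right)} + A{\left(-373 \right)}} = \sqrt{\frac{1}{160} - \frac{\left(-373\right)^{2}}{7}} = \sqrt{\frac{1}{160} - \frac{139129}{7}} = \sqrt{- \frac{22260633}{1120}} = \frac{i \sqrt{1558244310}}{280}$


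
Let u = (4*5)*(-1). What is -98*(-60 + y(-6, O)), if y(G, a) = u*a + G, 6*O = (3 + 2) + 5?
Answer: 29204/3 ≈ 9734.7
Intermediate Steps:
O = 5/3 (O = ((3 + 2) + 5)/6 = (5 + 5)/6 = (⅙)*10 = 5/3 ≈ 1.6667)
u = -20 (u = 20*(-1) = -20)
y(G, a) = G - 20*a (y(G, a) = -20*a + G = G - 20*a)
-98*(-60 + y(-6, O)) = -98*(-60 + (-6 - 20*5/3)) = -98*(-60 + (-6 - 100/3)) = -98*(-60 - 118/3) = -98*(-298/3) = 29204/3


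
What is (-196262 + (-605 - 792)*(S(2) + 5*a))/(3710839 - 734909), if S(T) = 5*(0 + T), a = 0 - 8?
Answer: -77176/1487965 ≈ -0.051867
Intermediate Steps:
a = -8
S(T) = 5*T
(-196262 + (-605 - 792)*(S(2) + 5*a))/(3710839 - 734909) = (-196262 + (-605 - 792)*(5*2 + 5*(-8)))/(3710839 - 734909) = (-196262 - 1397*(10 - 40))/2975930 = (-196262 - 1397*(-30))*(1/2975930) = (-196262 + 41910)*(1/2975930) = -154352*1/2975930 = -77176/1487965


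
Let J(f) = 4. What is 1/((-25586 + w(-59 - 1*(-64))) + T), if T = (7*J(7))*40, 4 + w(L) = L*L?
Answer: -1/24445 ≈ -4.0908e-5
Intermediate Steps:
w(L) = -4 + L² (w(L) = -4 + L*L = -4 + L²)
T = 1120 (T = (7*4)*40 = 28*40 = 1120)
1/((-25586 + w(-59 - 1*(-64))) + T) = 1/((-25586 + (-4 + (-59 - 1*(-64))²)) + 1120) = 1/((-25586 + (-4 + (-59 + 64)²)) + 1120) = 1/((-25586 + (-4 + 5²)) + 1120) = 1/((-25586 + (-4 + 25)) + 1120) = 1/((-25586 + 21) + 1120) = 1/(-25565 + 1120) = 1/(-24445) = -1/24445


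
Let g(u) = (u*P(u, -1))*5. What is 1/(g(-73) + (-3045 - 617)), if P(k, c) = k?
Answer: 1/22983 ≈ 4.3510e-5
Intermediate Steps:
g(u) = 5*u² (g(u) = (u*u)*5 = u²*5 = 5*u²)
1/(g(-73) + (-3045 - 617)) = 1/(5*(-73)² + (-3045 - 617)) = 1/(5*5329 - 3662) = 1/(26645 - 3662) = 1/22983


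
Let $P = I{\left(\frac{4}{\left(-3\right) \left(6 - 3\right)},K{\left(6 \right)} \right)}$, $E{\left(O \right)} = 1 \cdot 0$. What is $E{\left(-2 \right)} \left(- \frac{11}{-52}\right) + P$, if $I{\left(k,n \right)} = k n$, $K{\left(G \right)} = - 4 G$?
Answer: $\frac{32}{3} \approx 10.667$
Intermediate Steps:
$E{\left(O \right)} = 0$
$P = \frac{32}{3}$ ($P = \frac{4}{\left(-3\right) \left(6 - 3\right)} \left(\left(-4\right) 6\right) = \frac{4}{\left(-3\right) 3} \left(-24\right) = \frac{4}{-9} \left(-24\right) = 4 \left(- \frac{1}{9}\right) \left(-24\right) = \left(- \frac{4}{9}\right) \left(-24\right) = \frac{32}{3} \approx 10.667$)
$E{\left(-2 \right)} \left(- \frac{11}{-52}\right) + P = 0 \left(- \frac{11}{-52}\right) + \frac{32}{3} = 0 \left(\left(-11\right) \left(- \frac{1}{52}\right)\right) + \frac{32}{3} = 0 \cdot \frac{11}{52} + \frac{32}{3} = 0 + \frac{32}{3} = \frac{32}{3}$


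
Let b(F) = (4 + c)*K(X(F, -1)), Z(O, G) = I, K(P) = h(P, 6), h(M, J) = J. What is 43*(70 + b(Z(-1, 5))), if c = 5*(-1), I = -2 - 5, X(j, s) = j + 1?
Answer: 2752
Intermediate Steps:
X(j, s) = 1 + j
K(P) = 6
I = -7
Z(O, G) = -7
c = -5
b(F) = -6 (b(F) = (4 - 5)*6 = -1*6 = -6)
43*(70 + b(Z(-1, 5))) = 43*(70 - 6) = 43*64 = 2752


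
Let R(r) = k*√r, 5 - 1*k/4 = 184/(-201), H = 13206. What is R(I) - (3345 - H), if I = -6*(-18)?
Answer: 9861 + 9512*√3/67 ≈ 10107.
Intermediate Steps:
I = 108
k = 4756/201 (k = 20 - 736/(-201) = 20 - 736*(-1)/201 = 20 - 4*(-184/201) = 20 + 736/201 = 4756/201 ≈ 23.662)
R(r) = 4756*√r/201
R(I) - (3345 - H) = 4756*√108/201 - (3345 - 1*13206) = 4756*(6*√3)/201 - (3345 - 13206) = 9512*√3/67 - 1*(-9861) = 9512*√3/67 + 9861 = 9861 + 9512*√3/67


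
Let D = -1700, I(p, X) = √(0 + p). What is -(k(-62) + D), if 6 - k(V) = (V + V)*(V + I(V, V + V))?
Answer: 9382 - 124*I*√62 ≈ 9382.0 - 976.38*I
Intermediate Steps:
I(p, X) = √p
k(V) = 6 - 2*V*(V + √V) (k(V) = 6 - (V + V)*(V + √V) = 6 - 2*V*(V + √V))
-(k(-62) + D) = -((6 - 2*(-62)² - (-124)*I*√62) - 1700) = -((6 - 2*3844 - (-124)*I*√62) - 1700) = -((6 - 7688 + 124*I*√62) - 1700) = -((-7682 + 124*I*√62) - 1700) = -(-9382 + 124*I*√62) = 9382 - 124*I*√62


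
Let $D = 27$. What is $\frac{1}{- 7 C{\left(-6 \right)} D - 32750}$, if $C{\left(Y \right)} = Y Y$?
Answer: $- \frac{1}{39554} \approx -2.5282 \cdot 10^{-5}$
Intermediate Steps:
$C{\left(Y \right)} = Y^{2}$
$\frac{1}{- 7 C{\left(-6 \right)} D - 32750} = \frac{1}{- 7 \left(-6\right)^{2} \cdot 27 - 32750} = \frac{1}{\left(-7\right) 36 \cdot 27 - 32750} = \frac{1}{\left(-252\right) 27 - 32750} = \frac{1}{-6804 - 32750} = \frac{1}{-39554} = - \frac{1}{39554}$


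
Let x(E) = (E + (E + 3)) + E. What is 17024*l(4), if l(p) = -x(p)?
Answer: -255360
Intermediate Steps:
x(E) = 3 + 3*E (x(E) = (E + (3 + E)) + E = (3 + 2*E) + E = 3 + 3*E)
l(p) = -3 - 3*p (l(p) = -(3 + 3*p) = -3 - 3*p)
17024*l(4) = 17024*(-3 - 3*4) = 17024*(-3 - 12) = 17024*(-15) = -255360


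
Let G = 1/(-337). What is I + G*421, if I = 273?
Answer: 91580/337 ≈ 271.75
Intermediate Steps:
G = -1/337 ≈ -0.0029674
I + G*421 = 273 - 1/337*421 = 273 - 421/337 = 91580/337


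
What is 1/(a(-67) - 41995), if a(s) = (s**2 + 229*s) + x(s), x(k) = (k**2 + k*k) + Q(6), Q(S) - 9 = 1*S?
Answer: -1/43856 ≈ -2.2802e-5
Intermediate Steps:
Q(S) = 9 + S (Q(S) = 9 + 1*S = 9 + S)
x(k) = 15 + 2*k**2 (x(k) = (k**2 + k*k) + (9 + 6) = (k**2 + k**2) + 15 = 2*k**2 + 15 = 15 + 2*k**2)
a(s) = 15 + 3*s**2 + 229*s (a(s) = (s**2 + 229*s) + (15 + 2*s**2) = 15 + 3*s**2 + 229*s)
1/(a(-67) - 41995) = 1/((15 + 3*(-67)**2 + 229*(-67)) - 41995) = 1/((15 + 3*4489 - 15343) - 41995) = 1/((15 + 13467 - 15343) - 41995) = 1/(-1861 - 41995) = 1/(-43856) = -1/43856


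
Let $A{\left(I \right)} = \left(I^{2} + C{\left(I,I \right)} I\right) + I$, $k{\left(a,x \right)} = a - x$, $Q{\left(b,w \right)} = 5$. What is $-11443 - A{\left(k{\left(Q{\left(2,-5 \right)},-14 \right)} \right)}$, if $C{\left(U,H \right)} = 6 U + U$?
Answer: $-14350$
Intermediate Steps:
$C{\left(U,H \right)} = 7 U$
$A{\left(I \right)} = I + 8 I^{2}$ ($A{\left(I \right)} = \left(I^{2} + 7 I I\right) + I = \left(I^{2} + 7 I^{2}\right) + I = 8 I^{2} + I = I + 8 I^{2}$)
$-11443 - A{\left(k{\left(Q{\left(2,-5 \right)},-14 \right)} \right)} = -11443 - \left(5 - -14\right) \left(1 + 8 \left(5 - -14\right)\right) = -11443 - \left(5 + 14\right) \left(1 + 8 \left(5 + 14\right)\right) = -11443 - 19 \left(1 + 8 \cdot 19\right) = -11443 - 19 \left(1 + 152\right) = -11443 - 19 \cdot 153 = -11443 - 2907 = -14350$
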